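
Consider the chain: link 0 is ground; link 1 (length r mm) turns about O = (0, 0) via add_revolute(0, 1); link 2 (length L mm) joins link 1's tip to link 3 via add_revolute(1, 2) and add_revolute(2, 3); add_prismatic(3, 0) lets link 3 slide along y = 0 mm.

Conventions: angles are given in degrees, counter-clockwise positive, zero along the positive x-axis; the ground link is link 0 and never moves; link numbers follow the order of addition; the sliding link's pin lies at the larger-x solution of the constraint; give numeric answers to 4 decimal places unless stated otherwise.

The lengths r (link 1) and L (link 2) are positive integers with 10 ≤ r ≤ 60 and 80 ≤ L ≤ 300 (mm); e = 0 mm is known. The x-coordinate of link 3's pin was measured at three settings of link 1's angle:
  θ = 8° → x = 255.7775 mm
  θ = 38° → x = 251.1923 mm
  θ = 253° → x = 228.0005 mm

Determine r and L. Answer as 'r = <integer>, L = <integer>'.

constraint per measurement: (x − r cos θ)² + (r sin θ − e)² = L²
subtracting the θ₁ and θ₂ equations cancels the r² and L² terms:
r = (x₁² − x₂²) / (2[(x₁cos θ₁ + e sin θ₁) − (x₂cos θ₂ + e sin θ₂)]) = 21.0002 → r = 21
L² = (x₁ − r cos θ₁)² + (r sin θ₁ − e)² = 55225.0213 → L = 235.0000 → L = 235
check at θ₃=253°: x = 228.0005 (printed 228.0005) ✓

r = 21, L = 235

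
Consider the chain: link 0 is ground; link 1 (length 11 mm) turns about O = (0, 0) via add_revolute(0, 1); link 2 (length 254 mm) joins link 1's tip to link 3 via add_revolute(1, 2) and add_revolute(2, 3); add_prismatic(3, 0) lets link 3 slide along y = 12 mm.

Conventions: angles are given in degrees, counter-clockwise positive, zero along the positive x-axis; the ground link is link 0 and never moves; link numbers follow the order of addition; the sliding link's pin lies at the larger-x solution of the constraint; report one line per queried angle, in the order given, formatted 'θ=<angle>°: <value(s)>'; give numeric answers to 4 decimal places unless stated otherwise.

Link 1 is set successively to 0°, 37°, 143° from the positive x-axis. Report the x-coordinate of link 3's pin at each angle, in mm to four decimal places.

geometry: r = 11 mm, L = 254 mm, e = 12 mm
θ=0°: crank pin P = (r cos θ, r sin θ) = (11.000000, 0.000000)
θ=0°: h = r sin θ − e = 0.000000 − 12 = -12.000000
θ=0°: x = r cos θ + √(L² − h²) = 11.000000 + 253.716377 = 264.716377
θ=37°: crank pin P = (r cos θ, r sin θ) = (8.784991, 6.619965)
θ=37°: h = r sin θ − e = 6.619965 − 12 = -5.380035
θ=37°: x = r cos θ + √(L² − h²) = 8.784991 + 253.943016 = 262.728006
θ=143°: crank pin P = (r cos θ, r sin θ) = (-8.784991, 6.619965)
θ=143°: h = r sin θ − e = 6.619965 − 12 = -5.380035
θ=143°: x = r cos θ + √(L² − h²) = -8.784991 + 253.943016 = 245.158025

θ=0°: 264.7164
θ=37°: 262.7280
θ=143°: 245.1580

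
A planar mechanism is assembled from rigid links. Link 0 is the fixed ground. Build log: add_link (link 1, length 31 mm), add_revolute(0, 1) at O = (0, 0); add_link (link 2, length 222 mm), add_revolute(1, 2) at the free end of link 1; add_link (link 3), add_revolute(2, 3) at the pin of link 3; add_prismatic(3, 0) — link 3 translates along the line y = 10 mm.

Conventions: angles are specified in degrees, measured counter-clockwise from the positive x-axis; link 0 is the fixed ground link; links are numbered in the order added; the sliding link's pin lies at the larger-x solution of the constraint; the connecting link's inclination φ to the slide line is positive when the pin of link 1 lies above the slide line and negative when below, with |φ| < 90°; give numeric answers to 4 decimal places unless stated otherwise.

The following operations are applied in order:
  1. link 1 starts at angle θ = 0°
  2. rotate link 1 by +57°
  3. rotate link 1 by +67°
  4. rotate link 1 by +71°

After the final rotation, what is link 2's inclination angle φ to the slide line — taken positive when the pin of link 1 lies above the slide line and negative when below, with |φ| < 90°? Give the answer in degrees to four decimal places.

geometry: r = 31 mm, L = 222 mm, e = 10 mm; θ starts at 0°
rotate link 1 by +57°: θ ← 0° +57° = 57°
rotate link 1 by +67°: θ ← 57° +67° = 124°
rotate link 1 by +71°: θ ← 124° +71° = 195°
h = r sin θ − e = -8.023390 − 10 = -18.023390
sin φ = h / L = -18.023390 / 222 = -0.08118644
φ = arcsin(-0.08118644) = -4.656766°

-4.6568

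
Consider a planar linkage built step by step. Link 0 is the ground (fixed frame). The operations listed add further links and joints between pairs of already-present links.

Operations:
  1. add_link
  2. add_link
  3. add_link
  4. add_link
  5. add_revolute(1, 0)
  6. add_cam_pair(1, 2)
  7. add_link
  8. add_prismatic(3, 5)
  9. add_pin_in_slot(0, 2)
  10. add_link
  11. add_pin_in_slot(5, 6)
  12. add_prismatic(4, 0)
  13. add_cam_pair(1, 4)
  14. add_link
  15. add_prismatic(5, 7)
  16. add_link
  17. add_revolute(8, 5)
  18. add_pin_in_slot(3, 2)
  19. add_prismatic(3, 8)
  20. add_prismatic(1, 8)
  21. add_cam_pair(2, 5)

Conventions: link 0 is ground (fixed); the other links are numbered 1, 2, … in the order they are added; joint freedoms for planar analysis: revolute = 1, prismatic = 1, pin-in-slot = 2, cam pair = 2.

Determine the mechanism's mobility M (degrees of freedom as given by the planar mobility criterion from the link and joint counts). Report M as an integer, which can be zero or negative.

ground; <1,0,0>
#1 <2,0,0>
#2 <3,0,0>
#3 <4,0,0>
#4 <5,0,0>
R:1↔0 J1 <5,1,0>
C:1↔2 J2 <5,1,1>
#5 <6,1,1>
P:3↔5 J1 <6,2,1>
PS:0↔2 J2 <6,2,2>
#6 <7,2,2>
PS:5↔6 J2 <7,2,3>
P:4↔0 J1 <7,3,3>
C:1↔4 J2 <7,3,4>
#7 <8,3,4>
P:5↔7 J1 <8,4,4>
#8 <9,4,4>
R:8↔5 J1 <9,5,4>
PS:3↔2 J2 <9,5,5>
P:3↔8 J1 <9,6,5>
P:1↔8 J1 <9,7,5>
C:2↔5 J2 <9,7,6>
3×8 − 2×7 − 1×6 = 4

M = 4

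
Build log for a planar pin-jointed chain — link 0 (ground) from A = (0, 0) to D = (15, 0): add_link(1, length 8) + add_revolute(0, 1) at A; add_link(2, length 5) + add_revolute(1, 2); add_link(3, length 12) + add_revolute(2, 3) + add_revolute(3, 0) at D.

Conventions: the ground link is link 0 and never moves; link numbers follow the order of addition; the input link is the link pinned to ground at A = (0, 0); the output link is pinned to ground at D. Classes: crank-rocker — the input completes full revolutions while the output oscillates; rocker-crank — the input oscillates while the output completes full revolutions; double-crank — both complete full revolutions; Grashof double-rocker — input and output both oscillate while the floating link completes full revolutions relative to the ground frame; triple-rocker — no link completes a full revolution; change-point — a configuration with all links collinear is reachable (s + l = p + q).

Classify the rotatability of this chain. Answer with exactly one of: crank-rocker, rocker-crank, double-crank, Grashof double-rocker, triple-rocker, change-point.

lengths: ground=15, input=8, coupler=5, output=12
sorted: s=5 (shortest), l=15 (longest), p+q=20
s + l = 20 vs p + q = 20
s + l = p + q → change-point (collinear configuration reachable)

change-point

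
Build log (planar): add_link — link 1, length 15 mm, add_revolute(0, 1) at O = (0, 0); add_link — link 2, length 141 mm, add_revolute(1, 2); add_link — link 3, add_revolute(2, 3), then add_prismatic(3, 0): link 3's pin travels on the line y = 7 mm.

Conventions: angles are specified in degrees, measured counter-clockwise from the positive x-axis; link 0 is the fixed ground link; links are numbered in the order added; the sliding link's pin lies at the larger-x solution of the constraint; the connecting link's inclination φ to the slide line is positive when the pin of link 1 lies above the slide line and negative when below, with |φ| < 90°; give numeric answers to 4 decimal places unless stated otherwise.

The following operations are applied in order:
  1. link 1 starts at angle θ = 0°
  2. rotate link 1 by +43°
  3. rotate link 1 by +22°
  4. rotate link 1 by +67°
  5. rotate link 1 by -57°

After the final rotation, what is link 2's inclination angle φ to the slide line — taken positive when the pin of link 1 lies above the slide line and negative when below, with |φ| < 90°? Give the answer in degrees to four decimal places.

geometry: r = 15 mm, L = 141 mm, e = 7 mm; θ starts at 0°
rotate link 1 by +43°: θ ← 0° +43° = 43°
rotate link 1 by +22°: θ ← 43° +22° = 65°
rotate link 1 by +67°: θ ← 65° +67° = 132°
rotate link 1 by -57°: θ ← 132° -57° = 75°
h = r sin θ − e = 14.488887 − 7 = 7.488887
sin φ = h / L = 7.488887 / 141 = 0.05311268
φ = arcsin(0.05311268) = 3.044565°

3.0446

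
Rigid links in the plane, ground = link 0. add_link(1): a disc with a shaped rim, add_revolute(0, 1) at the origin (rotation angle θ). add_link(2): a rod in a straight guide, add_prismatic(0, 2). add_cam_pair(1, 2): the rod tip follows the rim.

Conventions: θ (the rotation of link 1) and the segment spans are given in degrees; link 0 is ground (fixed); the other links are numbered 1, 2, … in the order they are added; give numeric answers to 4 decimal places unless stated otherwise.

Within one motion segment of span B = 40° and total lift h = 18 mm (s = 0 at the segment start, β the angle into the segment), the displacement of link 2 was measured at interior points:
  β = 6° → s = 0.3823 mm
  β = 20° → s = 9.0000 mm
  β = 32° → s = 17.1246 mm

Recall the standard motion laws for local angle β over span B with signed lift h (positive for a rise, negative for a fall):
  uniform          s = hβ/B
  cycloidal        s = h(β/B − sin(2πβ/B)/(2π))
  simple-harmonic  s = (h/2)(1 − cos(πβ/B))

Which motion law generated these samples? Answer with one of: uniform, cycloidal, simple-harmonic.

candidates at β/B = r: uniform s = h·r (linear in β); cycloidal s = h·(r − sin(2πr)/(2π)); simple-harmonic s = (h/2)(1 − cos(πr))
β=6°: printed 0.3823 | uniform 2.7000, cycloidal 0.3823, simple-harmonic 0.9809
β=20°: printed 9.0000 | uniform 9.0000, cycloidal 9.0000, simple-harmonic 9.0000
β=32°: printed 17.1246 | uniform 14.4000, cycloidal 17.1246, simple-harmonic 16.2812
only one law matches every sample → cycloidal

cycloidal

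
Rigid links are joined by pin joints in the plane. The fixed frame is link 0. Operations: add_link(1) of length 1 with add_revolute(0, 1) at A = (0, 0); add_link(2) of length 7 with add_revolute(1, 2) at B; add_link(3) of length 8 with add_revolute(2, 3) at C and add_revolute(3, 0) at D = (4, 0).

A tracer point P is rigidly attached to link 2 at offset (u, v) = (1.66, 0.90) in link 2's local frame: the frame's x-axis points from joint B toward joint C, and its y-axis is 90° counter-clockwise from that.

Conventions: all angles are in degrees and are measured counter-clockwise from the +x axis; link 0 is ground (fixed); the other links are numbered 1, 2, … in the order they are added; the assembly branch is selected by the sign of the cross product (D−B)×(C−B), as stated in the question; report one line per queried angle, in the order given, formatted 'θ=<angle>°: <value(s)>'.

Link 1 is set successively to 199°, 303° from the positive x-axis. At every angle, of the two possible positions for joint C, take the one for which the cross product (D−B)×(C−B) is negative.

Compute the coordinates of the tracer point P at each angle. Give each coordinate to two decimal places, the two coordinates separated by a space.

A=(0,0), D=(4.00,0)
θ=199°: B = A + 1.00·(cos199°, sin199°) = (-0.9455, -0.3256)
θ=199°: |BD| = 4.9562
θ=199°: circle(B,7.00) ∩ circle(D,8.00): a=0.9649, h=6.9332
θ=199°:   candidates: C₊=(-0.4382,6.6560) cross=34.362; C₋=(0.4727,-7.1804) cross=-34.362
θ=199°:   branch - wants cross < 0 → take C=(0.4727,-7.1804) (cross=-34.362)
θ=199°: ex = (C−B)/|BC| = (0.2026,-0.9793); ey = (0.9793,0.2026)
θ=199°: P = B + 1.66·ex + 0.90·ey = (0.2721,-1.7688)
θ=303°: B = A + 1.00·(cos303°, sin303°) = (0.5446, -0.8387)
θ=303°: |BD| = 3.5557
θ=303°: circle(B,7.00) ∩ circle(D,8.00): a=-0.3315, h=6.9921
θ=303°:   candidates: C₊=(-1.4267,5.8780) cross=24.862; C₋=(1.8718,-7.7117) cross=-24.862
θ=303°:   branch - wants cross < 0 → take C=(1.8718,-7.7117) (cross=-24.862)
θ=303°: ex = (C−B)/|BC| = (0.1896,-0.9819); ey = (0.9819,0.1896)
θ=303°: P = B + 1.66·ex + 0.90·ey = (1.7430,-2.2979)

θ=199°: 0.27 -1.77
θ=303°: 1.74 -2.30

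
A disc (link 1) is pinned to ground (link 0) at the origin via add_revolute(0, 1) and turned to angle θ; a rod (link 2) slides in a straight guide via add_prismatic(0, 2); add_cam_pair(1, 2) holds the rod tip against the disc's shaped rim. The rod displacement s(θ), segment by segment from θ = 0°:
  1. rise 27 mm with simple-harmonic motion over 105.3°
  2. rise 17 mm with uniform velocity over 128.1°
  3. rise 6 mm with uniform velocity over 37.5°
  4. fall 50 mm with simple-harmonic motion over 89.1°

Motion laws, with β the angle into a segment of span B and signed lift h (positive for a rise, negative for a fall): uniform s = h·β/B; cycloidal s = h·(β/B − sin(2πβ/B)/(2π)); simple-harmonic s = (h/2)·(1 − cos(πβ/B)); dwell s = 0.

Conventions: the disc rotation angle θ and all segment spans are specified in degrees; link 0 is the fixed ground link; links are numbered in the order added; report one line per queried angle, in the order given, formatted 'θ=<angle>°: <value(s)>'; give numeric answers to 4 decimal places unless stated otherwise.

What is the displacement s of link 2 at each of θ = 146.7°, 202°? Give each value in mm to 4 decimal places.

segment 1 (0° to 105.3°, simple-harmonic, h = 27) is passed completely: s = 0.0000 + (27) = 27.0000
θ = 146.7° falls in segment 2 (105.3° to 233.4°, uniform, h = 17): β = 146.7 − 105.3 = 41.4°, B = 128.1°; Δs = 17·41.4/128.1 = 5.4941; s = 27.0000 + 5.4941 = 32.4941
θ = 202° falls in segment 2 (105.3° to 233.4°, uniform, h = 17): β = 202 − 105.3 = 96.7°, B = 128.1°; Δs = 17·96.7/128.1 = 12.8329; s = 27.0000 + 12.8329 = 39.8329

θ=146.7°: 32.4941
θ=202°: 39.8329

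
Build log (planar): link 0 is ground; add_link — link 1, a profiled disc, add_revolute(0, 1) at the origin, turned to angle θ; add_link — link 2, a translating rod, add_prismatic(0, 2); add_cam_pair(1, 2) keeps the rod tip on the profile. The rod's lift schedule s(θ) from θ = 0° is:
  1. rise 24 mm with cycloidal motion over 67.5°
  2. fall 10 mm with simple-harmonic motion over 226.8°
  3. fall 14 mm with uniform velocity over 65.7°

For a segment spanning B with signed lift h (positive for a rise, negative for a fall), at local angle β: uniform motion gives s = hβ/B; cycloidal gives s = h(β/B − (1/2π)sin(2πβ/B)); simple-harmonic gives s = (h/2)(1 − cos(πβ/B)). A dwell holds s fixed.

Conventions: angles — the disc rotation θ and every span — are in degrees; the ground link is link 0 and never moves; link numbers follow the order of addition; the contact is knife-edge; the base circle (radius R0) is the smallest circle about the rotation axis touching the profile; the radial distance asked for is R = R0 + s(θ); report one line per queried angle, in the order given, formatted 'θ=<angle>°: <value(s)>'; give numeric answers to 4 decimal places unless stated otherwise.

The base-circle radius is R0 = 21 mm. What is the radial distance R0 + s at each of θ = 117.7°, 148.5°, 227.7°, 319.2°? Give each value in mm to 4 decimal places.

seg 1 [0°–67.5°] cycloidal, h=24: full span → s += 24 → s = 24.0000
seg 2 [67.5°–294.3°] simple-harmonic, h=-10: θ=117.7° here. β=50.2, B=226.8. -10/2·(1 − cos(π·0.2213)) = -1.1609 → s = 22.8391
seg 2 [67.5°–294.3°] simple-harmonic, h=-10: θ=148.5° here. β=81, B=226.8. -10/2·(1 − cos(π·0.3571)) = -2.8306 → s = 21.1694
seg 2 [67.5°–294.3°] simple-harmonic, h=-10: θ=227.7° here. β=160.2, B=226.8. -10/2·(1 − cos(π·0.7063)) = -8.0190 → s = 15.9810
seg 2 [67.5°–294.3°] simple-harmonic, h=-10: full span → s += -10 → s = 14.0000
seg 3 [294.3°–360°] uniform, h=-14: θ=319.2° here. β=24.9, B=65.7. -14·24.9/65.7 = -5.3059 → s = 8.6941
θ=117.7°: R = R0 + s = 21 + 22.8391 = 43.8391
θ=148.5°: R = R0 + s = 21 + 21.1694 = 42.1694
θ=227.7°: R = R0 + s = 21 + 15.9810 = 36.9810
θ=319.2°: R = R0 + s = 21 + 8.6941 = 29.6941

θ=117.7°: 43.8391
θ=148.5°: 42.1694
θ=227.7°: 36.9810
θ=319.2°: 29.6941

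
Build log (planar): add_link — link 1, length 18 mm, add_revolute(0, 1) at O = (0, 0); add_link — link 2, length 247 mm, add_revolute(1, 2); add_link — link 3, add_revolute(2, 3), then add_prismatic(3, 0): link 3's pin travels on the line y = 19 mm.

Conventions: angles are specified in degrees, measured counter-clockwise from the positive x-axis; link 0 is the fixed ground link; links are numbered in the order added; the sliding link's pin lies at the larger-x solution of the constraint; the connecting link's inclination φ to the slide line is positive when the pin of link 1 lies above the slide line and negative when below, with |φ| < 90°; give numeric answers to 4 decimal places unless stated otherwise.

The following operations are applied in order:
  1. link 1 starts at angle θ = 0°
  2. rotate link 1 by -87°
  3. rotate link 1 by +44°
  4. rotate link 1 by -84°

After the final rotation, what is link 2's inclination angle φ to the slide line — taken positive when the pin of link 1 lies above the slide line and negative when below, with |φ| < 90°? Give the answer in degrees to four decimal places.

geometry: r = 18 mm, L = 247 mm, e = 19 mm; θ starts at 0°
rotate link 1 by -87°: θ ← 0° -87° = -87°
rotate link 1 by +44°: θ ← -87° +44° = -43°
rotate link 1 by -84°: θ ← -43° -84° = -127°
h = r sin θ − e = -14.375439 − 19 = -33.375439
sin φ = h / L = -33.375439 / 247 = -0.13512324
φ = arcsin(-0.13512324) = -7.765746°

-7.7657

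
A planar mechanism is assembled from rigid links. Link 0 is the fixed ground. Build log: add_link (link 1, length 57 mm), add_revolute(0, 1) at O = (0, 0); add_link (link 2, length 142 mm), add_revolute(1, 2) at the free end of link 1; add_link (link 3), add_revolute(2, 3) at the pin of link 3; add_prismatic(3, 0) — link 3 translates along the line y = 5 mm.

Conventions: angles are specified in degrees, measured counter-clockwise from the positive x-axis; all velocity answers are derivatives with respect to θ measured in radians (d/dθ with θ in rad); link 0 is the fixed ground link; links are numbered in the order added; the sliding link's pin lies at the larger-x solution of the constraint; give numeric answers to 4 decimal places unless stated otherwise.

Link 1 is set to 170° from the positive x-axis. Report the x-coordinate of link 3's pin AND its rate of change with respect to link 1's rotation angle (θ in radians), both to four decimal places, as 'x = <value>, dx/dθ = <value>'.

geometry: r = 57 mm, L = 142 mm, e = 5 mm
crank pin P = (r cos θ, r sin θ) = (-56.134042, 9.897946)
h = r sin θ − e = 9.897946 − 5 = 4.897946
x = r cos θ + √(L² − h²) = -56.134042 + 141.915503 = 85.781462
dx/dθ = −r sin θ − h·r cos θ/√(L² − h²) (θ in radians; h = 4.897946) = -7.960585

x = 85.7815, dx/dθ = -7.9606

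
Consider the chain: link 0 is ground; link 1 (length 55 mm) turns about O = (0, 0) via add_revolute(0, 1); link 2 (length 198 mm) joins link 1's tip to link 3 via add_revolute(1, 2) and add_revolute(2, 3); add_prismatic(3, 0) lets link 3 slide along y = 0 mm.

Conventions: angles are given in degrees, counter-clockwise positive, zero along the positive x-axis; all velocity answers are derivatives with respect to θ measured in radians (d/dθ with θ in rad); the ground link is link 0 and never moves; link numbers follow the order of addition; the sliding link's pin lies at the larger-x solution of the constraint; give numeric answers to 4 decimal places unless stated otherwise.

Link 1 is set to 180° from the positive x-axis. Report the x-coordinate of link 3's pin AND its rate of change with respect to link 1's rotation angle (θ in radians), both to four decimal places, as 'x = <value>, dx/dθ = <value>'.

geometry: r = 55 mm, L = 198 mm, e = 0 mm
crank pin P = (r cos θ, r sin θ) = (-55.000000, 0.000000)
h = r sin θ − e = 0.000000 − 0 = 0.000000
x = r cos θ + √(L² − h²) = -55.000000 + 198.000000 = 143.000000
dx/dθ = −r sin θ − h·r cos θ/√(L² − h²) (θ in radians; h = 0.000000) = -0.000000

x = 143.0000, dx/dθ = -0.0000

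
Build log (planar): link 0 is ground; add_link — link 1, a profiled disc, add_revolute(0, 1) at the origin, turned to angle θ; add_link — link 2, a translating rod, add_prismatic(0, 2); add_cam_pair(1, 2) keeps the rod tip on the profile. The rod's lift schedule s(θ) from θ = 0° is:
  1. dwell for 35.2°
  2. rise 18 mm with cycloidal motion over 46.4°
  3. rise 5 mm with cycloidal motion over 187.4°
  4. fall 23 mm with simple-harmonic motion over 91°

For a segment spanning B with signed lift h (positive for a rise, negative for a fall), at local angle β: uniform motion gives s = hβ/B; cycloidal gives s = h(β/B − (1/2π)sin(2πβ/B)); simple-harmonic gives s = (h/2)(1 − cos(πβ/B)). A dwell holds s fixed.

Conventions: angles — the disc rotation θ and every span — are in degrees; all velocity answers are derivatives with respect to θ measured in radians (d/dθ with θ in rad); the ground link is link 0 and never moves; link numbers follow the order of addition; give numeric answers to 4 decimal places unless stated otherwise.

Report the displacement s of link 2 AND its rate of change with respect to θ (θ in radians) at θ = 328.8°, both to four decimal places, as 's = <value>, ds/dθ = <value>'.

seg 1 [0°–35.2°] dwell: s stays 0.0000
seg 2 [35.2°–81.6°] cycloidal, h=18: full span → s += 18 → s = 18.0000
seg 3 [81.6°–269°] cycloidal, h=5: full span → s += 5 → s = 23.0000
seg 4 [269°–360°] simple-harmonic, h=-23: θ=328.8° here. β=59.8, B=91. -23/2·(1 − cos(π·0.6571)) = -16.9495 → s = 6.0505
velocity in seg [269°–360°] (simple-harmonic), θ in radians: β = 59.8° = 1.0437 rad, B = 91° = 1.5882 rad; ds/dθ = (πh/(2B)) sin(πβ/B) = (π·(-23)/(2·1.5882)) sin(π·0.6571) = -20.031129 mm/rad

s = 6.0505, ds/dθ = -20.0311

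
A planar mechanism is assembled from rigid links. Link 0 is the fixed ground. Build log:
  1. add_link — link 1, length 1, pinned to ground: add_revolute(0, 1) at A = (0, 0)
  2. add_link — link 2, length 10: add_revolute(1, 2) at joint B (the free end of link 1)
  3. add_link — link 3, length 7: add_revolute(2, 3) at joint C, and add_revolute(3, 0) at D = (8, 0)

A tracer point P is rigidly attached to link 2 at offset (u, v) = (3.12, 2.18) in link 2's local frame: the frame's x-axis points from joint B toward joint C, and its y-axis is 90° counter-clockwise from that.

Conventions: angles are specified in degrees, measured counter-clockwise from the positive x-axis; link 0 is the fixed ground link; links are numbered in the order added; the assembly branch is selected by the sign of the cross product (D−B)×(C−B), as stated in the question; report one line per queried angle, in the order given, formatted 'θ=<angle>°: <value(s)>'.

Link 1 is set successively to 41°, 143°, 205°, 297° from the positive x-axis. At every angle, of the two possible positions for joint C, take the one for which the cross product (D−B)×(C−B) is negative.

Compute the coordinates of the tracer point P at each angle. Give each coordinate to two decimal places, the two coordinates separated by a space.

A=(0,0), D=(8.00,0)
θ=41°: B = A + 1.00·(cos41°, sin41°) = (0.7547, 0.6561)
θ=41°: |BD| = 7.2749
θ=41°: circle(B,10.00) ∩ circle(D,7.00): a=7.1427, h=6.9988
θ=41°:   candidates: C₊=(8.4994,6.9822) cross=50.915; C₋=(7.2371,-6.9583) cross=-50.915
θ=41°:   branch - wants cross < 0 → take C=(7.2371,-6.9583) (cross=-50.915)
θ=41°: ex = (C−B)/|BC| = (0.6482,-0.7614); ey = (0.7614,0.6482)
θ=41°: P = B + 3.12·ex + 2.18·ey = (4.4371,-0.3065)
θ=143°: B = A + 1.00·(cos143°, sin143°) = (-0.7986, 0.6018)
θ=143°: |BD| = 8.8192
θ=143°: circle(B,10.00) ∩ circle(D,7.00): a=7.3010, h=6.8334
θ=143°:   candidates: C₊=(6.9517,6.9211) cross=60.265; C₋=(6.0191,-6.7139) cross=-60.265
θ=143°:   branch - wants cross < 0 → take C=(6.0191,-6.7139) (cross=-60.265)
θ=143°: ex = (C−B)/|BC| = (0.6818,-0.7316); ey = (0.7316,0.6818)
θ=143°: P = B + 3.12·ex + 2.18·ey = (2.9233,-0.1944)
θ=205°: B = A + 1.00·(cos205°, sin205°) = (-0.9063, -0.4226)
θ=205°: |BD| = 8.9163
θ=205°: circle(B,10.00) ∩ circle(D,7.00): a=7.3181, h=6.8151
θ=205°:   candidates: C₊=(6.0805,6.7317) cross=60.766; C₋=(6.7266,-6.8832) cross=-60.766
θ=205°:   branch - wants cross < 0 → take C=(6.7266,-6.8832) (cross=-60.766)
θ=205°: ex = (C−B)/|BC| = (0.7633,-0.6461); ey = (0.6461,0.7633)
θ=205°: P = B + 3.12·ex + 2.18·ey = (2.8836,-0.7743)
θ=297°: B = A + 1.00·(cos297°, sin297°) = (0.4540, -0.8910)
θ=297°: |BD| = 7.5984
θ=297°: circle(B,10.00) ∩ circle(D,7.00): a=7.1552, h=6.9860
θ=297°:   candidates: C₊=(6.7406,6.8858) cross=53.082; C₋=(8.3790,-6.9897) cross=-53.082
θ=297°:   branch - wants cross < 0 → take C=(8.3790,-6.9897) (cross=-53.082)
θ=297°: ex = (C−B)/|BC| = (0.7925,-0.6099); ey = (0.6099,0.7925)
θ=297°: P = B + 3.12·ex + 2.18·ey = (4.2561,-1.0662)

θ=41°: 4.44 -0.31
θ=143°: 2.92 -0.19
θ=205°: 2.88 -0.77
θ=297°: 4.26 -1.07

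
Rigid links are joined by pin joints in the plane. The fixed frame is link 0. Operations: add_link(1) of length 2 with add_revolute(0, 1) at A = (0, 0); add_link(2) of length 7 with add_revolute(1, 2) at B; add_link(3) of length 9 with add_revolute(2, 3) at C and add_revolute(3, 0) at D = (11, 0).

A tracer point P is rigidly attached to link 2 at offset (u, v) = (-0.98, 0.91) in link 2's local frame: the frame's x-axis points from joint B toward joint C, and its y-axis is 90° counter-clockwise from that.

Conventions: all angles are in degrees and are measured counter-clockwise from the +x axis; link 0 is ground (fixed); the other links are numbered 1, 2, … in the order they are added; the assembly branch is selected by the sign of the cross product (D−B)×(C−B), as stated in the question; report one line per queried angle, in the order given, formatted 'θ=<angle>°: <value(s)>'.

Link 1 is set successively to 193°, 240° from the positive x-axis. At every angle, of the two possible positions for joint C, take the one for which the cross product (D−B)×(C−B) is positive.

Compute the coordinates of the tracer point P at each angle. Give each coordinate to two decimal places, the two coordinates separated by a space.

A=(0,0), D=(11.00,0)
θ=193°: B = A + 2.00·(cos193°, sin193°) = (-1.9487, -0.4499)
θ=193°: |BD| = 12.9566
θ=193°: circle(B,7.00) ∩ circle(D,9.00): a=5.2434, h=4.6376
θ=193°:   candidates: C₊=(3.1304,4.3669) cross=60.087; C₋=(3.4525,-4.9026) cross=-60.087
θ=193°:   branch + wants cross > 0 → take C=(3.1304,4.3669) (cross=60.087)
θ=193°: ex = (C−B)/|BC| = (0.7256,0.6881); ey = (-0.6881,0.7256)
θ=193°: P = B + -0.98·ex + 0.91·ey = (-3.2860,-0.4640)
θ=240°: B = A + 2.00·(cos240°, sin240°) = (-1.0000, -1.7321)
θ=240°: |BD| = 12.1244
θ=240°: circle(B,7.00) ∩ circle(D,9.00): a=4.7425, h=5.1486
θ=240°:   candidates: C₊=(2.9584,4.0413) cross=62.424; C₋=(4.4294,-6.1504) cross=-62.424
θ=240°:   branch + wants cross > 0 → take C=(2.9584,4.0413) (cross=62.424)
θ=240°: ex = (C−B)/|BC| = (0.5655,0.8248); ey = (-0.8248,0.5655)
θ=240°: P = B + -0.98·ex + 0.91·ey = (-2.3047,-2.0257)

θ=193°: -3.29 -0.46
θ=240°: -2.30 -2.03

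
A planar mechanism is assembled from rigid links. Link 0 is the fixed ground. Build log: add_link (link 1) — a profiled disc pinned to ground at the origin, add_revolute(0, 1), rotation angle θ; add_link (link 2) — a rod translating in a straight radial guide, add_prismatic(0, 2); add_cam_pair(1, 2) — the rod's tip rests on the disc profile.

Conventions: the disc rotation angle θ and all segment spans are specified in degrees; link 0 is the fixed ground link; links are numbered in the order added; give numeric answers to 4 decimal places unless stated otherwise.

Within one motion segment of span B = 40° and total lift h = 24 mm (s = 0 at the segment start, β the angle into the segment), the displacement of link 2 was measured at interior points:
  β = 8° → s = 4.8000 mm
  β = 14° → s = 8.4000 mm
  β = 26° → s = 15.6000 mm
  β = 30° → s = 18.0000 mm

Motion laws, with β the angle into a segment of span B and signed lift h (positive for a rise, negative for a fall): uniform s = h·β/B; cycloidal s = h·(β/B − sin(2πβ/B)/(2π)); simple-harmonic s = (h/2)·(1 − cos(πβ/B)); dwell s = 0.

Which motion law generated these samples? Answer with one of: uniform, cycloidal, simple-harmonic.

candidates at β/B = r: uniform s = h·r (linear in β); cycloidal s = h·(r − sin(2πr)/(2π)); simple-harmonic s = (h/2)(1 − cos(πr))
β=8°: printed 4.8000 | uniform 4.8000, cycloidal 1.1672, simple-harmonic 2.2918
β=14°: printed 8.4000 | uniform 8.4000, cycloidal 5.3098, simple-harmonic 6.5521
β=26°: printed 15.6000 | uniform 15.6000, cycloidal 18.6902, simple-harmonic 17.4479
β=30°: printed 18.0000 | uniform 18.0000, cycloidal 21.8197, simple-harmonic 20.4853
only one law matches every sample → uniform

uniform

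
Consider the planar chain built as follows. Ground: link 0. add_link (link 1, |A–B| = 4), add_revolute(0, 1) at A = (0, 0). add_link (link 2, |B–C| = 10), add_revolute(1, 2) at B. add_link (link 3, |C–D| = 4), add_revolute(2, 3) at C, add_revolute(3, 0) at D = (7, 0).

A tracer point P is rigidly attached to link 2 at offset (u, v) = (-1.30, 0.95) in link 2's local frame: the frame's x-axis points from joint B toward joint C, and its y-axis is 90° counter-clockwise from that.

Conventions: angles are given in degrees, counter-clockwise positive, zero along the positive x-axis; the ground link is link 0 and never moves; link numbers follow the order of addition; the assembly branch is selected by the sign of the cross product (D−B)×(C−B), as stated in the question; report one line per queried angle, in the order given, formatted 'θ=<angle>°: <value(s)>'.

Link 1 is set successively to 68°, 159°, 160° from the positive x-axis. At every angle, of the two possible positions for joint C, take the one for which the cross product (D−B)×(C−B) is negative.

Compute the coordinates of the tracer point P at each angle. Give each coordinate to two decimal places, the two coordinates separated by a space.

A=(0,0), D=(7.00,0)
θ=68°: B = A + 4.00·(cos68°, sin68°) = (1.4984, 3.7087)
θ=68°: |BD| = 6.6349
θ=68°: circle(B,10.00) ∩ circle(D,4.00): a=9.6476, h=2.6313
θ=68°:   candidates: C₊=(10.9689,0.4978) cross=17.458; C₋=(8.0273,-3.8658) cross=-17.458
θ=68°:   branch - wants cross < 0 → take C=(8.0273,-3.8658) (cross=-17.458)
θ=68°: ex = (C−B)/|BC| = (0.6529,-0.7575); ey = (0.7575,0.6529)
θ=68°: P = B + -1.30·ex + 0.95·ey = (1.3693,5.3137)
θ=159°: B = A + 4.00·(cos159°, sin159°) = (-3.7343, 1.4335)
θ=159°: |BD| = 10.8296
θ=159°: circle(B,10.00) ∩ circle(D,4.00): a=9.2931, h=3.6931
θ=159°:   candidates: C₊=(5.9658,3.8640) cross=39.995; C₋=(4.9881,-3.4572) cross=-39.995
θ=159°:   branch - wants cross < 0 → take C=(4.9881,-3.4572) (cross=-39.995)
θ=159°: ex = (C−B)/|BC| = (0.8722,-0.4891); ey = (0.4891,0.8722)
θ=159°: P = B + -1.30·ex + 0.95·ey = (-4.4036,2.8979)
θ=160°: B = A + 4.00·(cos160°, sin160°) = (-3.7588, 1.3681)
θ=160°: |BD| = 10.8454
θ=160°: circle(B,10.00) ∩ circle(D,4.00): a=9.2953, h=3.6874
θ=160°:   candidates: C₊=(5.9274,3.8535) cross=39.992; C₋=(4.9971,-3.4624) cross=-39.992
θ=160°:   branch - wants cross < 0 → take C=(4.9971,-3.4624) (cross=-39.992)
θ=160°: ex = (C−B)/|BC| = (0.8756,-0.4831); ey = (0.4831,0.8756)
θ=160°: P = B + -1.30·ex + 0.95·ey = (-4.4381,2.8279)

θ=68°: 1.37 5.31
θ=159°: -4.40 2.90
θ=160°: -4.44 2.83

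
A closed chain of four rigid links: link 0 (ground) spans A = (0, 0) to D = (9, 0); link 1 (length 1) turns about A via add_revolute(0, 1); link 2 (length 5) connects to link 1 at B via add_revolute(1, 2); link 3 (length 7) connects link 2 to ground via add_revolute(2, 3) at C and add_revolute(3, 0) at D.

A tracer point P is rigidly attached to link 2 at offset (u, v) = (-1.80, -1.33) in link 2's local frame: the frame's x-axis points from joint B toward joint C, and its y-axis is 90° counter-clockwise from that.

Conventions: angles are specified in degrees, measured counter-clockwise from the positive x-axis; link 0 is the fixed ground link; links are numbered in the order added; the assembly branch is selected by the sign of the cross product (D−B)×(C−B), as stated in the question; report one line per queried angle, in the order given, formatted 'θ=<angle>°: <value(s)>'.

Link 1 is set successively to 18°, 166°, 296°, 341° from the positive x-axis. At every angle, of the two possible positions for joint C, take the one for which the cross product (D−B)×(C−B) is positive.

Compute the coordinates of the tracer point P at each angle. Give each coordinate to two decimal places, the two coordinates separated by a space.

A=(0,0), D=(9.00,0)
θ=18°: B = A + 1.00·(cos18°, sin18°) = (0.9511, 0.3090)
θ=18°: |BD| = 8.0549
θ=18°: circle(B,5.00) ∩ circle(D,7.00): a=2.5377, h=4.3082
θ=18°:   candidates: C₊=(3.6521,4.5167) cross=34.702; C₋=(3.3216,-4.0933) cross=-34.702
θ=18°:   branch + wants cross > 0 → take C=(3.6521,4.5167) (cross=34.702)
θ=18°: ex = (C−B)/|BC| = (0.5402,0.8415); ey = (-0.8415,0.5402)
θ=18°: P = B + -1.80·ex + -1.33·ey = (1.0979,-1.9242)
θ=166°: B = A + 1.00·(cos166°, sin166°) = (-0.9703, 0.2419)
θ=166°: |BD| = 9.9732
θ=166°: circle(B,5.00) ∩ circle(D,7.00): a=3.7834, h=3.2689
θ=166°:   candidates: C₊=(2.8913,3.4181) cross=32.602; C₋=(2.7327,-3.1178) cross=-32.602
θ=166°:   branch + wants cross > 0 → take C=(2.8913,3.4181) (cross=32.602)
θ=166°: ex = (C−B)/|BC| = (0.7723,0.6352); ey = (-0.6352,0.7723)
θ=166°: P = B + -1.80·ex + -1.33·ey = (-1.5156,-1.9287)
θ=296°: B = A + 1.00·(cos296°, sin296°) = (0.4384, -0.8988)
θ=296°: |BD| = 8.6087
θ=296°: circle(B,5.00) ∩ circle(D,7.00): a=2.9104, h=4.0657
θ=296°:   candidates: C₊=(2.9084,3.4485) cross=35.000; C₋=(3.7573,-4.6384) cross=-35.000
θ=296°:   branch + wants cross > 0 → take C=(2.9084,3.4485) (cross=35.000)
θ=296°: ex = (C−B)/|BC| = (0.4940,0.8695); ey = (-0.8695,0.4940)
θ=296°: P = B + -1.80·ex + -1.33·ey = (0.7055,-3.1208)
θ=341°: B = A + 1.00·(cos341°, sin341°) = (0.9455, -0.3256)
θ=341°: |BD| = 8.0611
θ=341°: circle(B,5.00) ∩ circle(D,7.00): a=2.5419, h=4.3057
θ=341°:   candidates: C₊=(3.3114,4.0792) cross=34.708; C₋=(3.6592,-4.5251) cross=-34.708
θ=341°:   branch + wants cross > 0 → take C=(3.3114,4.0792) (cross=34.708)
θ=341°: ex = (C−B)/|BC| = (0.4732,0.8810); ey = (-0.8810,0.4732)
θ=341°: P = B + -1.80·ex + -1.33·ey = (1.2655,-2.5406)

θ=18°: 1.10 -1.92
θ=166°: -1.52 -1.93
θ=296°: 0.71 -3.12
θ=341°: 1.27 -2.54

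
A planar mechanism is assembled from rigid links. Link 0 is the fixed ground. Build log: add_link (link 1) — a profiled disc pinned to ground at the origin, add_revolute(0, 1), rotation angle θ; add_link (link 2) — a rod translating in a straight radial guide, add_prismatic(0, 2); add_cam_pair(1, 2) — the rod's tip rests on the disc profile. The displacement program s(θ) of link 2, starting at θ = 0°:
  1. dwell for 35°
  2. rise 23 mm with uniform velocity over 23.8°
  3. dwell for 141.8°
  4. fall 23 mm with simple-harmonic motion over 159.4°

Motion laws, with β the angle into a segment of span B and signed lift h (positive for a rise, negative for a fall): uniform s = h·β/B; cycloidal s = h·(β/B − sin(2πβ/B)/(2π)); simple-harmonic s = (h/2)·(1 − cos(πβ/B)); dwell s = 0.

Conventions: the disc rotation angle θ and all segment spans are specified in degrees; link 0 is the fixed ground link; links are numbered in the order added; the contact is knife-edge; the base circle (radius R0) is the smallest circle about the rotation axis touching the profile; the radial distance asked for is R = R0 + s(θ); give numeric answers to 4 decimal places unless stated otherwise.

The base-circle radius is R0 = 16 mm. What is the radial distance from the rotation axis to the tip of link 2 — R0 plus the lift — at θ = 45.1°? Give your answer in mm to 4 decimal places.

seg 1 [0°–35°] dwell: s stays 0.0000
seg 2 [35°–58.8°] uniform, h=23: θ=45.1° here. β=10.1, B=23.8. 23·10.1/23.8 = 9.7605 → s = 9.7605
R = R0 + s = 16 + 9.7605 = 25.7605

25.7605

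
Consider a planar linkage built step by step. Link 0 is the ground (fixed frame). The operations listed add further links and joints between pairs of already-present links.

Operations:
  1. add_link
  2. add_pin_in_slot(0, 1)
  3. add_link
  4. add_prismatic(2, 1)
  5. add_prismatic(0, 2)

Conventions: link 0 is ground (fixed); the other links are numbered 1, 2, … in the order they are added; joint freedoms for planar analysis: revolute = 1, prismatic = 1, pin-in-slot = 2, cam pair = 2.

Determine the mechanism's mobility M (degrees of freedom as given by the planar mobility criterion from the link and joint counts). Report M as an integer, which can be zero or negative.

ground; <1,0,0>
#1 <2,0,0>
PS:0↔1 J2 <2,0,1>
#2 <3,0,1>
P:2↔1 J1 <3,1,1>
P:0↔2 J1 <3,2,1>
3×2 − 2×2 − 1×1 = 1

M = 1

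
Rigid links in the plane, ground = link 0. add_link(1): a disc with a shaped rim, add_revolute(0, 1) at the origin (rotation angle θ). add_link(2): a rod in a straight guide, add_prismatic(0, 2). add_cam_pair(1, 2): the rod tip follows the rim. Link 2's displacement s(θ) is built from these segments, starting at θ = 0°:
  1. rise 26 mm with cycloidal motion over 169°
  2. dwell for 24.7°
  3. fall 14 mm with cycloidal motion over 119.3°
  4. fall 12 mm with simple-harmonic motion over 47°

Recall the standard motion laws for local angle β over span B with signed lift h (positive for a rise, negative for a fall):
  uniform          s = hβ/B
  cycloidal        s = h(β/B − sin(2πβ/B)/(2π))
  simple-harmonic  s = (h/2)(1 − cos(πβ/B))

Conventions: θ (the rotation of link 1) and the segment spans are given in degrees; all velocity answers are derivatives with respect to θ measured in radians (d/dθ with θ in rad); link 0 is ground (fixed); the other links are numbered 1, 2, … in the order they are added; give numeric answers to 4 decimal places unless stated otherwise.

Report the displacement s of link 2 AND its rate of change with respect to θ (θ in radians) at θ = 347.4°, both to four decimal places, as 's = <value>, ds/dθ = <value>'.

segment 1 (0° to 169°, cycloidal, h = 26) is passed completely: s = 0.0000 + (26) = 26.0000
segment 2 (169° to 193.7°, dwell): s unchanged at 26.0000
segment 3 (193.7° to 313°, cycloidal, h = -14) is passed completely: s = 26.0000 + (-14) = 12.0000
θ = 347.4° falls in segment 4 (313° to 360°, simple-harmonic, h = -12): β = 347.4 − 313 = 34.4°, B = 47°; Δs = -12/2·(1 − cos(π·0.7319)) = -9.9949; s = 12.0000 − 9.9949 = 2.0051
velocity in seg [313°–360°] (simple-harmonic), θ in radians: β = 34.4° = 0.6004 rad, B = 47° = 0.8203 rad; ds/dθ = (πh/(2B)) sin(πβ/B) = (π·(-12)/(2·0.8203)) sin(π·0.7319) = -17.144866 mm/rad

s = 2.0051, ds/dθ = -17.1449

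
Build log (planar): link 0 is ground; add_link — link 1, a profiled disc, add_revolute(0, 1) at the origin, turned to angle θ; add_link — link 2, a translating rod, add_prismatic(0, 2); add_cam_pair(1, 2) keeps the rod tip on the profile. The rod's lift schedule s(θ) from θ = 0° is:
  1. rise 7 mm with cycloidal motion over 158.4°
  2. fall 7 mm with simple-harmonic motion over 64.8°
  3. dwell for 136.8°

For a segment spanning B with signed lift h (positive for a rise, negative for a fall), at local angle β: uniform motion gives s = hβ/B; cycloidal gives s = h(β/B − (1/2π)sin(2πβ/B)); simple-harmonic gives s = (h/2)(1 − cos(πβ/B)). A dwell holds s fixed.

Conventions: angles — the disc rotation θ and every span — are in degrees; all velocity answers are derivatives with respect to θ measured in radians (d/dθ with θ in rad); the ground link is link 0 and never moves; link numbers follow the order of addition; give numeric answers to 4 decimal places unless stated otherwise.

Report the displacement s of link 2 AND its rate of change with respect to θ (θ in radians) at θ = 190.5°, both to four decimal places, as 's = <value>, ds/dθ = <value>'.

seg 1 [0°–158.4°] cycloidal, h=7: full span → s += 7 → s = 7.0000
seg 2 [158.4°–223.2°] simple-harmonic, h=-7: θ=190.5° here. β=32.1, B=64.8. -7/2·(1 − cos(π·0.4954)) = -3.4491 → s = 3.5509
velocity in seg [158.4°–223.2°] (simple-harmonic), θ in radians: β = 32.1° = 0.5603 rad, B = 64.8° = 1.1310 rad; ds/dθ = (πh/(2B)) sin(πβ/B) = (π·(-7)/(2·1.1310)) sin(π·0.4954) = -9.721194 mm/rad

s = 3.5509, ds/dθ = -9.7212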